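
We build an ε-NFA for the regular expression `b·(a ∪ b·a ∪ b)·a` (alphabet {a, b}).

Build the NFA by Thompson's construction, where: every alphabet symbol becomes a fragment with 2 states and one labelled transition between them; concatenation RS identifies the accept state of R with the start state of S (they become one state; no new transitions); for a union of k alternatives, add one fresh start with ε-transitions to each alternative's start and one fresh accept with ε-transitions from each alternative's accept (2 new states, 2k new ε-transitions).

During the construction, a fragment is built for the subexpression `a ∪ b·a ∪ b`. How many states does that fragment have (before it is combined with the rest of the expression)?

Fragment for `a ∪ b·a ∪ b`:
Each of the 4 symbol leaves contributes a 2-state fragment.
  b·a = 3 states
  a ∪ b·a ∪ b = 9 states

9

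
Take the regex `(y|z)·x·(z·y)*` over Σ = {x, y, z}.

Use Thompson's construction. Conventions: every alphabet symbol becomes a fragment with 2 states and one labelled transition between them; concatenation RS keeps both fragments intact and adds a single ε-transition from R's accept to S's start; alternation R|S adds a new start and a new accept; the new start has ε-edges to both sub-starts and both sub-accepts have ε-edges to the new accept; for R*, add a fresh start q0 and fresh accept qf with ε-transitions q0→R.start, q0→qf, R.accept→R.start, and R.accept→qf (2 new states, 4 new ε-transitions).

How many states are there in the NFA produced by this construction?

14

By structural recursion:
Each of the 5 symbol leaves contributes a 2-state fragment.
  y|z : 6 states
  z·y : 4 states
  (z·y)* : 6 states
  (y|z)·x·(z·y)* : 14 states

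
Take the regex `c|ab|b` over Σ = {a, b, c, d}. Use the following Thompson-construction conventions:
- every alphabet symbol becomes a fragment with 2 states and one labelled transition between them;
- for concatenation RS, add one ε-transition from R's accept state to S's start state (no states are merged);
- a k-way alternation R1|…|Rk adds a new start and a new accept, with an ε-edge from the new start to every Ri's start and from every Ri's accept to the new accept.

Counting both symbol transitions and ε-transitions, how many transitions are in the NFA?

11

By structural recursion:
Each of the 4 symbol leaves contributes 1 transition (1 symbol, 0 ε).
  ab — 3 transitions (2 symbol, 1 ε)
  c|ab|b — 11 transitions (4 symbol, 7 ε)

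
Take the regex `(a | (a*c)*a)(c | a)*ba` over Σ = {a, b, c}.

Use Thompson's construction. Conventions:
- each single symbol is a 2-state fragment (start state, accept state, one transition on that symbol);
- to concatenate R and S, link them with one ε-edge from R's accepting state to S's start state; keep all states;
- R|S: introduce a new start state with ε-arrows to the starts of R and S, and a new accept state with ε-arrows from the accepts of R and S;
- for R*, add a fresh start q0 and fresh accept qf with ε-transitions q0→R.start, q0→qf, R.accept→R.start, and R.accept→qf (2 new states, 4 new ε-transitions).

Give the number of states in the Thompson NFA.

Recursing over subexpressions:
Each of the 8 symbol leaves contributes a 2-state fragment.
  a* = 4 states
  a*c = 6 states
  (a*c)* = 8 states
  (a*c)*a = 10 states
  a | (a*c)*a = 14 states
  c | a = 6 states
  (c | a)* = 8 states
  (a | (a*c)*a)(c | a)*ba = 26 states

26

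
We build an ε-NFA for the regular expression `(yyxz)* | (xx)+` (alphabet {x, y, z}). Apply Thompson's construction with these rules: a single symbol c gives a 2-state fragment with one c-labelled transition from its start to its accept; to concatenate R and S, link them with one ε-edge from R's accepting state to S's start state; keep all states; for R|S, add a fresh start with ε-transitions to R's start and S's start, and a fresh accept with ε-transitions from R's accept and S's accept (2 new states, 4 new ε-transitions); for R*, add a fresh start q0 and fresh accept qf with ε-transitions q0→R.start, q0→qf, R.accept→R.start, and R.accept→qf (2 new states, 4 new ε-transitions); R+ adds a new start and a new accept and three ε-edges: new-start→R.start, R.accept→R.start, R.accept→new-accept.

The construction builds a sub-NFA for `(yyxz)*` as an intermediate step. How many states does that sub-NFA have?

10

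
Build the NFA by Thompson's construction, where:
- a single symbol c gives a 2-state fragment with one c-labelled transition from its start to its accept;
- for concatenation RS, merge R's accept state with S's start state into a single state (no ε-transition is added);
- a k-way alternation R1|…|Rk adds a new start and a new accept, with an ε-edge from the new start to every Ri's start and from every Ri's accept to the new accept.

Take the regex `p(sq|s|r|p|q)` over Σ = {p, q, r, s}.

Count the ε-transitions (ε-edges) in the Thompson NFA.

Bottom-up over the parse tree:
Each of the 7 symbol leaves contributes 0 ε-transitions.
  sq : 0 ε-transitions
  sq|s|r|p|q : 10 ε-transitions
  p(sq|s|r|p|q) : 10 ε-transitions

10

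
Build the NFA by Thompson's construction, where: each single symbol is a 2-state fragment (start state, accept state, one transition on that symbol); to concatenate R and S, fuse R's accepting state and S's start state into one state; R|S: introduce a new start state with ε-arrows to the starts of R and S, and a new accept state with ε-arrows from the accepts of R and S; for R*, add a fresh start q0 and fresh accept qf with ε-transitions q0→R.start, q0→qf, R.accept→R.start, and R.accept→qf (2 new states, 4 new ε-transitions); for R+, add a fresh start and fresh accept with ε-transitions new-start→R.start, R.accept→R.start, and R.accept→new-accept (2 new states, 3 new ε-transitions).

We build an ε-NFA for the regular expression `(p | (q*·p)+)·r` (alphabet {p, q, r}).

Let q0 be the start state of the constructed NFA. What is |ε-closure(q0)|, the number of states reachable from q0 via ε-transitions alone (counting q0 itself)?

Work bottom-up. For each fragment F, track |ε-closure(F.start)| and whether F's accept lies in that closure (i.e. whether F accepts ε). A single-symbol fragment has closure size 1 and does not accept ε.
  q* → |closure| = 1 (new start) + 1 (body) + 1 (new accept) = 3
  q*·p → the left operand accepts ε, so the closure extends into the next operand (the shared merged state is already counted); |closure| = 3 + (1−1) = 3
  (q*·p)+ → |closure| = 1 + 3 = 4 (the body doesn't accept ε, so the new accept is not reached)
  p | (q*·p)+ → new start ε-reaches every alternative's start; none of them accept ε, so the new accept is not reached: |closure| = 1 + 1 + 4 = 6
  (p | (q*·p)+)·r → same as the first factor's closure: |closure| = 6

6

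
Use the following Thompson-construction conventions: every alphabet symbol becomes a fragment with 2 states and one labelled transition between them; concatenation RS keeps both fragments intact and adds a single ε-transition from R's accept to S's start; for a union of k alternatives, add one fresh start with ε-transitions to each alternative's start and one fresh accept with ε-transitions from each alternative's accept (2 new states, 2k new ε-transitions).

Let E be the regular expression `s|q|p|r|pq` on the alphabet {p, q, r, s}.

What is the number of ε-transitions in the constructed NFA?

Recursing over subexpressions:
Each of the 6 symbol leaves contributes 0 ε-transitions.
  pq : 1 ε-transition
  s|q|p|r|pq : 11 ε-transitions

11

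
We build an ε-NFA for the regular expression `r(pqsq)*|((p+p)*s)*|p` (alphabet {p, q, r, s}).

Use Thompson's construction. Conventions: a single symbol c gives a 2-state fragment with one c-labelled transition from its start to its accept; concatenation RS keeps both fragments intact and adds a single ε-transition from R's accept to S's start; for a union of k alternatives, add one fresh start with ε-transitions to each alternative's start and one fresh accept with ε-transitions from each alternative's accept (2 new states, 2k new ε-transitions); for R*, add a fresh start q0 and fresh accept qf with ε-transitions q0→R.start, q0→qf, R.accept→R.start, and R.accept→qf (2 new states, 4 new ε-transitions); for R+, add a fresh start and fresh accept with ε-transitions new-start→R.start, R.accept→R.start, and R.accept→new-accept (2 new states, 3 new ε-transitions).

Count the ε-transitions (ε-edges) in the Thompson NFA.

Building bottom-up:
Each of the 9 symbol leaves contributes 0 ε-transitions.
  pqsq = 3 ε-transitions
  (pqsq)* = 7 ε-transitions
  r(pqsq)* = 8 ε-transitions
  p+ = 3 ε-transitions
  p+p = 4 ε-transitions
  (p+p)* = 8 ε-transitions
  (p+p)*s = 9 ε-transitions
  ((p+p)*s)* = 13 ε-transitions
  r(pqsq)*|((p+p)*s)*|p = 27 ε-transitions

27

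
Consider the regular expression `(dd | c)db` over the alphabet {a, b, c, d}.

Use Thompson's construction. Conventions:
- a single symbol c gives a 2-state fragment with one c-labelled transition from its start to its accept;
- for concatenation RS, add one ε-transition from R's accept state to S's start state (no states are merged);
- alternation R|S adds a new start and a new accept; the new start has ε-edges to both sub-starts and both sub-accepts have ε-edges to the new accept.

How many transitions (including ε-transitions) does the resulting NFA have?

Recursing over subexpressions:
Each of the 5 symbol leaves contributes 1 transition (1 symbol, 0 ε).
  dd → 3 transitions (2 symbol, 1 ε)
  dd | c → 8 transitions (3 symbol, 5 ε)
  (dd | c)db → 12 transitions (5 symbol, 7 ε)

12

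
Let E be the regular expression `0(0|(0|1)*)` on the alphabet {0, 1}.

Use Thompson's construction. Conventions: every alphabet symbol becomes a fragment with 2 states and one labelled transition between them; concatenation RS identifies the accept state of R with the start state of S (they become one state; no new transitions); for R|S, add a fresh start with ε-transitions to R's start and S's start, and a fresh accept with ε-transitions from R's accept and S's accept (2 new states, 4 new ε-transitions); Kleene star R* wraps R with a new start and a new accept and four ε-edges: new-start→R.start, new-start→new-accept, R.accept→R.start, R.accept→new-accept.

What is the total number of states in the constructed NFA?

13

Recursing over subexpressions:
Each of the 4 symbol leaves contributes a 2-state fragment.
  0|1 : 6 states
  (0|1)* : 8 states
  0|(0|1)* : 12 states
  0(0|(0|1)*) : 13 states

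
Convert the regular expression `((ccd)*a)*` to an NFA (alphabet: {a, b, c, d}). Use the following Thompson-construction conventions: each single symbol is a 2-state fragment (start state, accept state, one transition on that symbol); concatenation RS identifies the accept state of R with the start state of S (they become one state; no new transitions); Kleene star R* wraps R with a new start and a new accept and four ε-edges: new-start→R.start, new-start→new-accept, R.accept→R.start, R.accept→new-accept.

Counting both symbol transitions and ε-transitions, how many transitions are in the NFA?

12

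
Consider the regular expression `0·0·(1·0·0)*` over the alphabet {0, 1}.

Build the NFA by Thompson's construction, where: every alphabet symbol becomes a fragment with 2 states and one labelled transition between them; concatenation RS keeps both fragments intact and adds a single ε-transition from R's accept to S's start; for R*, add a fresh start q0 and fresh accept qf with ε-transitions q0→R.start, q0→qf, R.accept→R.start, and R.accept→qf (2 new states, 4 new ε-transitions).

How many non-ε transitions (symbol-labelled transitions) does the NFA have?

5

Recursing over subexpressions:
Each of the 5 symbol leaves contributes exactly 1 symbol transition.
  1·0·0 — 3 symbol transitions
  (1·0·0)* — 3 symbol transitions
  0·0·(1·0·0)* — 5 symbol transitions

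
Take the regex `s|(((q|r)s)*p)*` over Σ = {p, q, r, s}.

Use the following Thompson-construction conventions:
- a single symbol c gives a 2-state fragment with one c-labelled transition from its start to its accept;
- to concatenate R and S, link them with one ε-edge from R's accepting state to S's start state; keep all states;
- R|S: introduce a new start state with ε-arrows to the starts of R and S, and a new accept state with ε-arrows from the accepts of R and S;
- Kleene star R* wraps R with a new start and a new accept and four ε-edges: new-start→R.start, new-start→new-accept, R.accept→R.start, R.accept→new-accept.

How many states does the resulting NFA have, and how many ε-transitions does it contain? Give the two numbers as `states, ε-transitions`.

Per subexpression:
Each of the 5 symbol leaves contributes 2 states and 0 ε-transitions.
  q|r — 6 states, 4 ε-transitions
  (q|r)s — 8 states, 5 ε-transitions
  ((q|r)s)* — 10 states, 9 ε-transitions
  ((q|r)s)*p — 12 states, 10 ε-transitions
  (((q|r)s)*p)* — 14 states, 14 ε-transitions
  s|(((q|r)s)*p)* — 18 states, 18 ε-transitions

18, 18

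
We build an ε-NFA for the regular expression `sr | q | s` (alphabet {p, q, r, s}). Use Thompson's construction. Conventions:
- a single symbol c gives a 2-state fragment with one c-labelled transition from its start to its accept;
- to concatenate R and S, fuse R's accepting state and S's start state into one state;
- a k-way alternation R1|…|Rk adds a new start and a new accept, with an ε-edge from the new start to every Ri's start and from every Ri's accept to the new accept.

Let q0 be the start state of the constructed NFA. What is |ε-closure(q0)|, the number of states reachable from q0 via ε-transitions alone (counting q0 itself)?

Work bottom-up. For each fragment F, track |ε-closure(F.start)| and whether F's accept lies in that closure (i.e. whether F accepts ε). A single-symbol fragment has closure size 1 and does not accept ε.
  sr : same as the first factor's closure: C = 1
  sr | q | s : new start ε-reaches every alternative's start; none of them accept ε, so the new accept is not reached: C = 1 + 1 + 1 + 1 = 4

4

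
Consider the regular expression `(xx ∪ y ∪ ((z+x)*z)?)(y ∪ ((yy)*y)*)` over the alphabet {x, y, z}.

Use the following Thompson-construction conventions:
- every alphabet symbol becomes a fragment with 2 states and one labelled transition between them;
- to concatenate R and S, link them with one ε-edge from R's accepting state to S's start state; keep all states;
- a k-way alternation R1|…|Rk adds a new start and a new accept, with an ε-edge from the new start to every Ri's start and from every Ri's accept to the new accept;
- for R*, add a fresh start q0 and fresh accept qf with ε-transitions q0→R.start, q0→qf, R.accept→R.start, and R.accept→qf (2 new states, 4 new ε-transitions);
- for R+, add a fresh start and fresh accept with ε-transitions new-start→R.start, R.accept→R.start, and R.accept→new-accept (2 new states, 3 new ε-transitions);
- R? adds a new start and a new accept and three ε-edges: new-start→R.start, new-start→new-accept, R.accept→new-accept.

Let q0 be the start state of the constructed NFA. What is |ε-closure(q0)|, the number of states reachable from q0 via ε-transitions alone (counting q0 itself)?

20

Let C(F) = |ε-closure(F.start)| within fragment F, and note whether F accepts ε. Symbol fragments have C = 1 and do not accept ε. Then:
  xx — same as the first factor's closure: C = 1
  z+ — new start ε-reaches only the body's start; the new accept needs a symbol first: C = 1 + 1 = 2
  z+x — same as the first factor's closure: C = 2
  (z+x)* — the star's fresh start ε-reaches both the body's start and the fresh accept: C = 2 + 2 = 4
  (z+x)*z — C = 4 + 1 = 5 (closure spills across the concat boundary because the left factor accepts ε)
  ((z+x)*z)? — C = 1 (new start) + 5 (body) + 1 (new accept, via ε) = 7
  xx ∪ y ∪ ((z+x)*z)? — new start ε-reaches every alternative's start; at least one alternative accepts ε, so the union's new accept is reached too: C = 1 + 1 + 1 + 7 + 1 = 11
  yy — C equals the left operand's closure size = 1 (its accept is not ε-reachable, so the closure stops there)
  (yy)* — new start has ε-edges to the inner start and to the new accept, so C = 2 + 1 = 3
  (yy)*y — the left operand accepts ε, so the closure extends into the next operand (via the concat ε-link); C = 3 + 1 = 4
  ((yy)*y)* — new start has ε-edges to the inner start and to the new accept, so C = 2 + 4 = 6
  y ∪ ((yy)*y)* — new start ε-reaches every alternative's start; at least one alternative accepts ε, so the union's new accept is reached too: C = 1 + 1 + 6 + 1 = 9
  (xx ∪ y ∪ ((z+x)*z)?)(y ∪ ((yy)*y)*) — C = 11 + 9 = 20 (closure spills across the concat boundary because the left factor accepts ε)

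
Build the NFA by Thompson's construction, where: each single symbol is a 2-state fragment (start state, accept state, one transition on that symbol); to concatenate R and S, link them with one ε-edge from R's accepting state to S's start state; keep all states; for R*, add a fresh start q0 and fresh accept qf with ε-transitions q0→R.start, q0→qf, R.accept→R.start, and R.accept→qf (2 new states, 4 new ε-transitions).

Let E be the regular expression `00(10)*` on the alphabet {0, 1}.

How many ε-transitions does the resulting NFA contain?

Recursing over subexpressions:
Each of the 4 symbol leaves contributes 0 ε-transitions.
  10 : 1 ε-transition
  (10)* : 5 ε-transitions
  00(10)* : 7 ε-transitions

7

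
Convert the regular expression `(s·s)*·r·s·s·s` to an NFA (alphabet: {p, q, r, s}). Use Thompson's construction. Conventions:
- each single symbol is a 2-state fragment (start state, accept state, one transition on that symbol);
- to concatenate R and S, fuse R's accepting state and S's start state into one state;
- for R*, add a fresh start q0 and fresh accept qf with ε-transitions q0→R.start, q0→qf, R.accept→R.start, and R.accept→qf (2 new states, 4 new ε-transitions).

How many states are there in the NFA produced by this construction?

Building bottom-up:
Each of the 6 symbol leaves contributes a 2-state fragment.
  s·s — 3 states
  (s·s)* — 5 states
  (s·s)*·r·s·s·s — 9 states

9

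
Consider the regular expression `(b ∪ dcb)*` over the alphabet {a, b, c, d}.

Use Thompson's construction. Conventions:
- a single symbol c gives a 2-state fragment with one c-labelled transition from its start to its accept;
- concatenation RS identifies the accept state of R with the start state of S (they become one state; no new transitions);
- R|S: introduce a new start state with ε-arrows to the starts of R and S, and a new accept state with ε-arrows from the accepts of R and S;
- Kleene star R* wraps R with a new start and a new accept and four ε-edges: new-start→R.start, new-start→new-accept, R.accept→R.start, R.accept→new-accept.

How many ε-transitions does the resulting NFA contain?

Recursing over subexpressions:
Each of the 4 symbol leaves contributes 0 ε-transitions.
  dcb = 0 ε-transitions
  b ∪ dcb = 4 ε-transitions
  (b ∪ dcb)* = 8 ε-transitions

8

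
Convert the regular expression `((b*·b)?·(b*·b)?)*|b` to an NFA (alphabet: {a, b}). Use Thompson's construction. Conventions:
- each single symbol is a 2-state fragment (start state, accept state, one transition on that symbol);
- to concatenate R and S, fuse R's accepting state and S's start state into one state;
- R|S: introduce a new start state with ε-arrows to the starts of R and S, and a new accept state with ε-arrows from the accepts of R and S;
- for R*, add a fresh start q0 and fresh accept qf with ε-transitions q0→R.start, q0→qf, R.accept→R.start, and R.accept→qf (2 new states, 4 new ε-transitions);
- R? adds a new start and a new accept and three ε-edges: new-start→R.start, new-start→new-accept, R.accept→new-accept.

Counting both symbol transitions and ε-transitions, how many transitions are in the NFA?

27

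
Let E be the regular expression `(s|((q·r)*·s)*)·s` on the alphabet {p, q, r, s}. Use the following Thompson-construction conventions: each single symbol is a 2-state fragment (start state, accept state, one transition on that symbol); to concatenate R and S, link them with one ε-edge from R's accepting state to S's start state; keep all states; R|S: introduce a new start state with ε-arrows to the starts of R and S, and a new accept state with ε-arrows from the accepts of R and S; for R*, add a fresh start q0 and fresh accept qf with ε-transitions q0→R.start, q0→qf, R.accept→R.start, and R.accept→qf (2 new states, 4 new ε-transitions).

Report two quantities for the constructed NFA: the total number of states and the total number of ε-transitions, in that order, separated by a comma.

16, 15

Recursing over subexpressions:
Each of the 5 symbol leaves contributes 2 states and 0 ε-transitions.
  q·r = 4 states, 1 ε-transition
  (q·r)* = 6 states, 5 ε-transitions
  (q·r)*·s = 8 states, 6 ε-transitions
  ((q·r)*·s)* = 10 states, 10 ε-transitions
  s|((q·r)*·s)* = 14 states, 14 ε-transitions
  (s|((q·r)*·s)*)·s = 16 states, 15 ε-transitions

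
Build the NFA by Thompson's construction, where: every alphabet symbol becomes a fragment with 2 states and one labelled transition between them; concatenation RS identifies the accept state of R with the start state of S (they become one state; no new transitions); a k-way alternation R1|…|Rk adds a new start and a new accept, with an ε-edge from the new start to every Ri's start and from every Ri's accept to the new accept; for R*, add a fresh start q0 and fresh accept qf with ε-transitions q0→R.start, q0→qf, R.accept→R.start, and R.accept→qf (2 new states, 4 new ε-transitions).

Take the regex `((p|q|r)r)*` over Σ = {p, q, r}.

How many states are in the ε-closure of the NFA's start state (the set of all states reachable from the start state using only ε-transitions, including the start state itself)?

6

Compute the ε-closure size of each fragment's start state recursively; a symbol fragment's start has no outgoing ε-edge, so its closure is just itself (size 1).
  p|q|r — C = 1 + 1 + 1 + 1 = 4 (the new accept is not ε-reachable since no branch accepts ε)
  (p|q|r)r — same as the first factor's closure: C = 4
  ((p|q|r)r)* — the star's fresh start ε-reaches both the body's start and the fresh accept: C = 2 + 4 = 6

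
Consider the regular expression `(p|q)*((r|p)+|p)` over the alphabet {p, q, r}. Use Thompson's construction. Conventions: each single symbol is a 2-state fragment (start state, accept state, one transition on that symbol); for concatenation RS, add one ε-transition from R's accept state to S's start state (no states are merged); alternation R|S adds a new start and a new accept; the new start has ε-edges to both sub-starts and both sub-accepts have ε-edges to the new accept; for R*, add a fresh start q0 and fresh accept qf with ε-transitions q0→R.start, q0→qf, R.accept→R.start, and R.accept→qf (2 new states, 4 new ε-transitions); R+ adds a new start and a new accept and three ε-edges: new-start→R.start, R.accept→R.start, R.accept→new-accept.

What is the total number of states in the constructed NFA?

By structural recursion:
Each of the 5 symbol leaves contributes a 2-state fragment.
  p|q — 6 states
  (p|q)* — 8 states
  r|p — 6 states
  (r|p)+ — 8 states
  (r|p)+|p — 12 states
  (p|q)*((r|p)+|p) — 20 states

20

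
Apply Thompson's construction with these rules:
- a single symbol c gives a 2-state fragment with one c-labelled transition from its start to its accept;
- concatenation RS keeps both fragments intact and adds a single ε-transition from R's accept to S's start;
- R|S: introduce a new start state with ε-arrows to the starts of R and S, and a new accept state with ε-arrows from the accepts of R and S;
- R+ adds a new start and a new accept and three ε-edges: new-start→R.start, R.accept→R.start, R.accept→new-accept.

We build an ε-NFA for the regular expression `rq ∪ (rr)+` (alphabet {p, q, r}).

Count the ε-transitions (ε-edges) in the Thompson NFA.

9

Bottom-up over the parse tree:
Each of the 4 symbol leaves contributes 0 ε-transitions.
  rq → 1 ε-transition
  rr → 1 ε-transition
  (rr)+ → 4 ε-transitions
  rq ∪ (rr)+ → 9 ε-transitions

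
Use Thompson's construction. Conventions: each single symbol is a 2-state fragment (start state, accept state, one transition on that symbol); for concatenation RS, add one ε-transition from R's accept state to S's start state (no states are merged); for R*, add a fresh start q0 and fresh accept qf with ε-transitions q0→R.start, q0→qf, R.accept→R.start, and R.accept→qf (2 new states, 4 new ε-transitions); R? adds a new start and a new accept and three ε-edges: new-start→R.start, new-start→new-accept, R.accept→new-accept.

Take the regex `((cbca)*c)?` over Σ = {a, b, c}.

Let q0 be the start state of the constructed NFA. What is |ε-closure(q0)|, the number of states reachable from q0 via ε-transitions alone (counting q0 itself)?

6

Work bottom-up. For each fragment F, track |ε-closure(F.start)| and whether F's accept lies in that closure (i.e. whether F accepts ε). A single-symbol fragment has closure size 1 and does not accept ε.
  cbca : same as the first factor's closure: |closure| = 1
  (cbca)* : the star's fresh start ε-reaches both the body's start and the fresh accept: |closure| = 2 + 1 = 3
  (cbca)*c : |closure| = 3 + 1 = 4 (closure spills across the concat boundary because the left factor accepts ε)
  ((cbca)*c)? : new start has ε-edges to the inner start and to the new accept, so |closure| = 2 + 4 = 6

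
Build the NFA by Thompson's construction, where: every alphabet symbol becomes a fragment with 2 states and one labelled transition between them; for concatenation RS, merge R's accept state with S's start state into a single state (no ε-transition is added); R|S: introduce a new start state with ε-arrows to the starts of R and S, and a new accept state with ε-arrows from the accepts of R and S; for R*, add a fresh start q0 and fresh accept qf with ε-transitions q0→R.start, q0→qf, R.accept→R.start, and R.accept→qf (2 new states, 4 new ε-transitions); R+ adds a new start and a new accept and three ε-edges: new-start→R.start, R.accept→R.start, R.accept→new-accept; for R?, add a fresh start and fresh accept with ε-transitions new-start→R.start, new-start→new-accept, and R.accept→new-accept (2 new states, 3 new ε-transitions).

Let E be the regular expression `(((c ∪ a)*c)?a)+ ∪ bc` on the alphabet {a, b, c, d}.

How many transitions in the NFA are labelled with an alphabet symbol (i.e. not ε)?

Per subexpression:
Each of the 6 symbol leaves contributes exactly 1 symbol transition.
  c ∪ a → 2 symbol transitions
  (c ∪ a)* → 2 symbol transitions
  (c ∪ a)*c → 3 symbol transitions
  ((c ∪ a)*c)? → 3 symbol transitions
  ((c ∪ a)*c)?a → 4 symbol transitions
  (((c ∪ a)*c)?a)+ → 4 symbol transitions
  bc → 2 symbol transitions
  (((c ∪ a)*c)?a)+ ∪ bc → 6 symbol transitions

6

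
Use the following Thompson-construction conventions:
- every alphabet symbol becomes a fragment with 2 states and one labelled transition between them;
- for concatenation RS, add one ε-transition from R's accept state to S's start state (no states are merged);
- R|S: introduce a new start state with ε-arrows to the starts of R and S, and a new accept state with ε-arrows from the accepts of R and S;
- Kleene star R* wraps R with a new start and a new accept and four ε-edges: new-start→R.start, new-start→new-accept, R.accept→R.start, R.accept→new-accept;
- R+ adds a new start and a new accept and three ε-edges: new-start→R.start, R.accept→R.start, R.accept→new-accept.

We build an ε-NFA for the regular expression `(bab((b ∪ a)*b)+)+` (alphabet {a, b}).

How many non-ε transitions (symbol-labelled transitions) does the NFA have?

By structural recursion:
Each of the 6 symbol leaves contributes exactly 1 symbol transition.
  b ∪ a = 2 symbol transitions
  (b ∪ a)* = 2 symbol transitions
  (b ∪ a)*b = 3 symbol transitions
  ((b ∪ a)*b)+ = 3 symbol transitions
  bab((b ∪ a)*b)+ = 6 symbol transitions
  (bab((b ∪ a)*b)+)+ = 6 symbol transitions

6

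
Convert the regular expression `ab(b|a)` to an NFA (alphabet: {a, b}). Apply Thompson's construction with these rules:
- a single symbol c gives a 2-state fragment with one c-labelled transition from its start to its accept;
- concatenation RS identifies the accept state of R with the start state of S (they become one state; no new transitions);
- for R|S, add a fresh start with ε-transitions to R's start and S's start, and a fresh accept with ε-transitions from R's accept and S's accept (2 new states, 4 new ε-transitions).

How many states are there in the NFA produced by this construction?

Recursing over subexpressions:
Each of the 4 symbol leaves contributes a 2-state fragment.
  b|a = 6 states
  ab(b|a) = 8 states

8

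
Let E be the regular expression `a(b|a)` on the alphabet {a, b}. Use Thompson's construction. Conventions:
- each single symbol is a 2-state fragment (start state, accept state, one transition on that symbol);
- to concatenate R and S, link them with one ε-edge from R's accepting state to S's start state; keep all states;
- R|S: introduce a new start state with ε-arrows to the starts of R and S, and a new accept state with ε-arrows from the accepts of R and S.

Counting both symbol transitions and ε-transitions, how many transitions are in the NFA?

By structural recursion:
Each of the 3 symbol leaves contributes 1 transition (1 symbol, 0 ε).
  b|a = 6 transitions (2 symbol, 4 ε)
  a(b|a) = 8 transitions (3 symbol, 5 ε)

8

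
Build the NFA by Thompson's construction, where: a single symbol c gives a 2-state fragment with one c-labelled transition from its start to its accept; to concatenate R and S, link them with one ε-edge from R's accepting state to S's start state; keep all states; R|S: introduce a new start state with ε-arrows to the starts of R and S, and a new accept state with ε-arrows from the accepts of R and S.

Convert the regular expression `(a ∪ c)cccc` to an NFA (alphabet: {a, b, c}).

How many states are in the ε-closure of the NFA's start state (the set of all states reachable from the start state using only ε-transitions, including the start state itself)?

Let C(F) = |ε-closure(F.start)| within fragment F, and note whether F accepts ε. Symbol fragments have C = 1 and do not accept ε. Then:
  a ∪ c : |closure| = 1 + 1 + 1 = 3 (the new accept is not ε-reachable since no branch accepts ε)
  (a ∪ c)cccc : |closure| equals the left operand's closure size = 3 (its accept is not ε-reachable, so the closure stops there)

3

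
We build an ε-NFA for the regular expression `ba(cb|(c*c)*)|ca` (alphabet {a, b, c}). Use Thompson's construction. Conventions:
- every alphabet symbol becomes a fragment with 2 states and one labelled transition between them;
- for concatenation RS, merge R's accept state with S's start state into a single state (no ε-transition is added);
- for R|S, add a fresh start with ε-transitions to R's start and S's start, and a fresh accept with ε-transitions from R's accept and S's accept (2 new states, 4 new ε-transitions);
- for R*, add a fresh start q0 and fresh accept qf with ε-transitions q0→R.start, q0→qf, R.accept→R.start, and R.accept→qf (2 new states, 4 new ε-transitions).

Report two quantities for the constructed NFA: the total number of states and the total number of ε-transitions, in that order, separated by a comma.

19, 16

Bottom-up over the parse tree:
Each of the 8 symbol leaves contributes 2 states and 0 ε-transitions.
  cb : 3 states, 0 ε-transitions
  c* : 4 states, 4 ε-transitions
  c*c : 5 states, 4 ε-transitions
  (c*c)* : 7 states, 8 ε-transitions
  cb|(c*c)* : 12 states, 12 ε-transitions
  ba(cb|(c*c)*) : 14 states, 12 ε-transitions
  ca : 3 states, 0 ε-transitions
  ba(cb|(c*c)*)|ca : 19 states, 16 ε-transitions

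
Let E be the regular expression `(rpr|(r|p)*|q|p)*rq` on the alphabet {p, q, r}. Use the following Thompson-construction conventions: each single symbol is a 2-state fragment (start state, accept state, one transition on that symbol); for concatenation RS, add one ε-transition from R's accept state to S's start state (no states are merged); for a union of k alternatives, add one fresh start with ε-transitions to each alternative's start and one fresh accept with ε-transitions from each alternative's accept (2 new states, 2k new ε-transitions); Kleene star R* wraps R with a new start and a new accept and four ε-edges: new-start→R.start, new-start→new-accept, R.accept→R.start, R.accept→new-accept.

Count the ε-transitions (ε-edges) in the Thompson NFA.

Recursing over subexpressions:
Each of the 9 symbol leaves contributes 0 ε-transitions.
  rpr : 2 ε-transitions
  r|p : 4 ε-transitions
  (r|p)* : 8 ε-transitions
  rpr|(r|p)*|q|p : 18 ε-transitions
  (rpr|(r|p)*|q|p)* : 22 ε-transitions
  (rpr|(r|p)*|q|p)*rq : 24 ε-transitions

24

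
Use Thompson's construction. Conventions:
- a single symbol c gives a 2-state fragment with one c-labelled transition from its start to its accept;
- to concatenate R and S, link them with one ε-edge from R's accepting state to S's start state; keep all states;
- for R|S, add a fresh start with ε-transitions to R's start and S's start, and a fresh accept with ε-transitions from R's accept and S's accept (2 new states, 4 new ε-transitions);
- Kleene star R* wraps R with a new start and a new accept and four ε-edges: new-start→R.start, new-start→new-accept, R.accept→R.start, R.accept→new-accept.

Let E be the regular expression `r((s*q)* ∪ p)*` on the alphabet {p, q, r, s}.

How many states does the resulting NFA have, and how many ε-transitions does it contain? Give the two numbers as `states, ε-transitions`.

Building bottom-up:
Each of the 4 symbol leaves contributes 2 states and 0 ε-transitions.
  s* : 4 states, 4 ε-transitions
  s*q : 6 states, 5 ε-transitions
  (s*q)* : 8 states, 9 ε-transitions
  (s*q)* ∪ p : 12 states, 13 ε-transitions
  ((s*q)* ∪ p)* : 14 states, 17 ε-transitions
  r((s*q)* ∪ p)* : 16 states, 18 ε-transitions

16, 18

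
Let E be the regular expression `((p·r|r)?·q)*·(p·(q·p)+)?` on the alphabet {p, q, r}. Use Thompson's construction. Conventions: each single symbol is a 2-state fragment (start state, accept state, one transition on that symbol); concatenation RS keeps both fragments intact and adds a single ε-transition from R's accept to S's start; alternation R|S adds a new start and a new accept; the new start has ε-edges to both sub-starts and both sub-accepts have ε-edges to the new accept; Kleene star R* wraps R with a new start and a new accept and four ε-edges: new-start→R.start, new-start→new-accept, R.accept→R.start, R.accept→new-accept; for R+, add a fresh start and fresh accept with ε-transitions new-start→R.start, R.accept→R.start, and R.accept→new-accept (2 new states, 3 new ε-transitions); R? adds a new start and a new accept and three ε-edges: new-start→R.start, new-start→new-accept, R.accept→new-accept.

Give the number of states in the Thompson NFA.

24

Per subexpression:
Each of the 7 symbol leaves contributes a 2-state fragment.
  p·r : 4 states
  p·r|r : 8 states
  (p·r|r)? : 10 states
  (p·r|r)?·q : 12 states
  ((p·r|r)?·q)* : 14 states
  q·p : 4 states
  (q·p)+ : 6 states
  p·(q·p)+ : 8 states
  (p·(q·p)+)? : 10 states
  ((p·r|r)?·q)*·(p·(q·p)+)? : 24 states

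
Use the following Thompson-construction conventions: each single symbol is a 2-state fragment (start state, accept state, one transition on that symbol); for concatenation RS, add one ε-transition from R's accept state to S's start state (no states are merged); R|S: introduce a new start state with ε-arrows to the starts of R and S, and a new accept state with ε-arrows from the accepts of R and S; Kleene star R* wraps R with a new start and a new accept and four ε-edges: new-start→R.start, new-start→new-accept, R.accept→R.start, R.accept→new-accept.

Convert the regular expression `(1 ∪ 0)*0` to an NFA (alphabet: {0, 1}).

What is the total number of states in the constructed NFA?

Building bottom-up:
Each of the 3 symbol leaves contributes a 2-state fragment.
  1 ∪ 0 — 6 states
  (1 ∪ 0)* — 8 states
  (1 ∪ 0)*0 — 10 states

10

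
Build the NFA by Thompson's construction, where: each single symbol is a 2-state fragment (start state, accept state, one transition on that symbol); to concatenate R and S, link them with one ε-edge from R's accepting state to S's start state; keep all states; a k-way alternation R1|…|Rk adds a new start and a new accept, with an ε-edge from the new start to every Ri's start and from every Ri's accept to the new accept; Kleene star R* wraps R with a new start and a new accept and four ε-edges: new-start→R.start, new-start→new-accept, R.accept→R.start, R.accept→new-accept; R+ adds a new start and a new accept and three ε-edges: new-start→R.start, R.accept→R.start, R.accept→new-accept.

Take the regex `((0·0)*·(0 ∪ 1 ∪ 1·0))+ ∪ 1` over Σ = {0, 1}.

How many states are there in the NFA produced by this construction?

22

Bottom-up over the parse tree:
Each of the 7 symbol leaves contributes a 2-state fragment.
  0·0 = 4 states
  (0·0)* = 6 states
  1·0 = 4 states
  0 ∪ 1 ∪ 1·0 = 10 states
  (0·0)*·(0 ∪ 1 ∪ 1·0) = 16 states
  ((0·0)*·(0 ∪ 1 ∪ 1·0))+ = 18 states
  ((0·0)*·(0 ∪ 1 ∪ 1·0))+ ∪ 1 = 22 states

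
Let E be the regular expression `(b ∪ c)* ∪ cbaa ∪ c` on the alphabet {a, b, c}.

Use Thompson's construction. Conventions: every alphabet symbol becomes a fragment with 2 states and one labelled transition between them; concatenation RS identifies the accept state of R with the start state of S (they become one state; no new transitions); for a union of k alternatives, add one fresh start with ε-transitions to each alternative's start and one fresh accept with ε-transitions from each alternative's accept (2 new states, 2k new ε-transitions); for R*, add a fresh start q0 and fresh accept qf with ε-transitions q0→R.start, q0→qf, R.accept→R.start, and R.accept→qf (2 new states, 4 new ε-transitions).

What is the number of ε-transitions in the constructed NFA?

14

By structural recursion:
Each of the 7 symbol leaves contributes 0 ε-transitions.
  b ∪ c — 4 ε-transitions
  (b ∪ c)* — 8 ε-transitions
  cbaa — 0 ε-transitions
  (b ∪ c)* ∪ cbaa ∪ c — 14 ε-transitions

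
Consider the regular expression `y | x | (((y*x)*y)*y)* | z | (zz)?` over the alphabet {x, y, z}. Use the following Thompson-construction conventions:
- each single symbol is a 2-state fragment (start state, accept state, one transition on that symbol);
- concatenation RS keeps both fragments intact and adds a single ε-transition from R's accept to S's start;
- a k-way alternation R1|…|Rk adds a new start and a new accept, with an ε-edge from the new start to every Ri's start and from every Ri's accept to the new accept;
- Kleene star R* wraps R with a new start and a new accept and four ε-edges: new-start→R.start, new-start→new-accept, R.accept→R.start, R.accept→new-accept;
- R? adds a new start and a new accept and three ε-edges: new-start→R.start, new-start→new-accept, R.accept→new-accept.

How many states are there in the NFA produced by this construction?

Bottom-up over the parse tree:
Each of the 9 symbol leaves contributes a 2-state fragment.
  y* — 4 states
  y*x — 6 states
  (y*x)* — 8 states
  (y*x)*y — 10 states
  ((y*x)*y)* — 12 states
  ((y*x)*y)*y — 14 states
  (((y*x)*y)*y)* — 16 states
  zz — 4 states
  (zz)? — 6 states
  y | x | (((y*x)*y)*y)* | z | (zz)? — 30 states

30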